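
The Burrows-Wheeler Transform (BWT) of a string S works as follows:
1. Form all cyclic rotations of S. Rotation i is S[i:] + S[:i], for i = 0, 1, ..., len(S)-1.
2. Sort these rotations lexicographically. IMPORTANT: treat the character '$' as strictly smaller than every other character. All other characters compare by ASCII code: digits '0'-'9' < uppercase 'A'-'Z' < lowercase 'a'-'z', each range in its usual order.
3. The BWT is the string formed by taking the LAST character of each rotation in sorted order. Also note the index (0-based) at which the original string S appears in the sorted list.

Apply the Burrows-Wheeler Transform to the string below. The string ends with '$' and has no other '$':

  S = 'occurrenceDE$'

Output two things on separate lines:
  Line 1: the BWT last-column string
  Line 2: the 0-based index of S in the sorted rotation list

All 13 rotations (rotation i = S[i:]+S[:i]):
  rot[0] = occurrenceDE$
  rot[1] = ccurrenceDE$o
  rot[2] = currenceDE$oc
  rot[3] = urrenceDE$occ
  rot[4] = rrenceDE$occu
  rot[5] = renceDE$occur
  rot[6] = enceDE$occurr
  rot[7] = nceDE$occurre
  rot[8] = ceDE$occurren
  rot[9] = eDE$occurrenc
  rot[10] = DE$occurrence
  rot[11] = E$occurrenceD
  rot[12] = $occurrenceDE
Sorted (with $ < everything):
  sorted[0] = $occurrenceDE  (last char: 'E')
  sorted[1] = DE$occurrence  (last char: 'e')
  sorted[2] = E$occurrenceD  (last char: 'D')
  sorted[3] = ccurrenceDE$o  (last char: 'o')
  sorted[4] = ceDE$occurren  (last char: 'n')
  sorted[5] = currenceDE$oc  (last char: 'c')
  sorted[6] = eDE$occurrenc  (last char: 'c')
  sorted[7] = enceDE$occurr  (last char: 'r')
  sorted[8] = nceDE$occurre  (last char: 'e')
  sorted[9] = occurrenceDE$  (last char: '$')
  sorted[10] = renceDE$occur  (last char: 'r')
  sorted[11] = rrenceDE$occu  (last char: 'u')
  sorted[12] = urrenceDE$occ  (last char: 'c')
Last column: EeDonccre$ruc
Original string S is at sorted index 9

Answer: EeDonccre$ruc
9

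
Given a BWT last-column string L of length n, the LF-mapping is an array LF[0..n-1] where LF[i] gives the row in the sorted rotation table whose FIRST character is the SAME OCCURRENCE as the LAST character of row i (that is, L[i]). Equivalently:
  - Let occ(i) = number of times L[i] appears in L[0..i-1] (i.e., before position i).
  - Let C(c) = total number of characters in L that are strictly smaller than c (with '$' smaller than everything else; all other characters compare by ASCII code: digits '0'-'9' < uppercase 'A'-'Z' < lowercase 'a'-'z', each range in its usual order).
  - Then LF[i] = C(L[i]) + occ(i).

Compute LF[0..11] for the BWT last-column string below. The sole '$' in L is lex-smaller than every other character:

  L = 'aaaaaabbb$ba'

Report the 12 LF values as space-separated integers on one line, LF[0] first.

Answer: 1 2 3 4 5 6 8 9 10 0 11 7

Derivation:
Char counts: '$':1, 'a':7, 'b':4
C (first-col start): C('$')=0, C('a')=1, C('b')=8
L[0]='a': occ=0, LF[0]=C('a')+0=1+0=1
L[1]='a': occ=1, LF[1]=C('a')+1=1+1=2
L[2]='a': occ=2, LF[2]=C('a')+2=1+2=3
L[3]='a': occ=3, LF[3]=C('a')+3=1+3=4
L[4]='a': occ=4, LF[4]=C('a')+4=1+4=5
L[5]='a': occ=5, LF[5]=C('a')+5=1+5=6
L[6]='b': occ=0, LF[6]=C('b')+0=8+0=8
L[7]='b': occ=1, LF[7]=C('b')+1=8+1=9
L[8]='b': occ=2, LF[8]=C('b')+2=8+2=10
L[9]='$': occ=0, LF[9]=C('$')+0=0+0=0
L[10]='b': occ=3, LF[10]=C('b')+3=8+3=11
L[11]='a': occ=6, LF[11]=C('a')+6=1+6=7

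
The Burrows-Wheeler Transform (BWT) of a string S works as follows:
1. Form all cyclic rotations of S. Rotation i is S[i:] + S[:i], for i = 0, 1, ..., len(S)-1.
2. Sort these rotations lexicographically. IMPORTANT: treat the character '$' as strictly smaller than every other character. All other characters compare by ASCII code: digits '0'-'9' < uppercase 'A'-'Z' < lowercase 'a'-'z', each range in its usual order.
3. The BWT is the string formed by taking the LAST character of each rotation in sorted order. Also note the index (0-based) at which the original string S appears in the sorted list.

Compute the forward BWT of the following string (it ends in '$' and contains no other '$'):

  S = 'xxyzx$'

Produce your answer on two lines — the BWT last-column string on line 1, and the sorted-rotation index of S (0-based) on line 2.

Answer: xz$xxy
2

Derivation:
All 6 rotations (rotation i = S[i:]+S[:i]):
  rot[0] = xxyzx$
  rot[1] = xyzx$x
  rot[2] = yzx$xx
  rot[3] = zx$xxy
  rot[4] = x$xxyz
  rot[5] = $xxyzx
Sorted (with $ < everything):
  sorted[0] = $xxyzx  (last char: 'x')
  sorted[1] = x$xxyz  (last char: 'z')
  sorted[2] = xxyzx$  (last char: '$')
  sorted[3] = xyzx$x  (last char: 'x')
  sorted[4] = yzx$xx  (last char: 'x')
  sorted[5] = zx$xxy  (last char: 'y')
Last column: xz$xxy
Original string S is at sorted index 2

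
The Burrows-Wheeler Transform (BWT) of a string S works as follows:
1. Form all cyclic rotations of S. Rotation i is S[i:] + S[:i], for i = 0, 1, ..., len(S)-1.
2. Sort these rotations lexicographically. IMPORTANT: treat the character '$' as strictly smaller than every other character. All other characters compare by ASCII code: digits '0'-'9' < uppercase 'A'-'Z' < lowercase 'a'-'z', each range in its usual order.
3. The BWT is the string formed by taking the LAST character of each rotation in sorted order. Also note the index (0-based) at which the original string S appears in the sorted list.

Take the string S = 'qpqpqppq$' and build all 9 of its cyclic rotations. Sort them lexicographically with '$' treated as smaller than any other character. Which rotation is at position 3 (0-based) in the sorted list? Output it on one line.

Answer: pqppq$qpq

Derivation:
All 9 rotations (rotation i = S[i:]+S[:i]):
  rot[0] = qpqpqppq$
  rot[1] = pqpqppq$q
  rot[2] = qpqppq$qp
  rot[3] = pqppq$qpq
  rot[4] = qppq$qpqp
  rot[5] = ppq$qpqpq
  rot[6] = pq$qpqpqp
  rot[7] = q$qpqpqpp
  rot[8] = $qpqpqppq
Sorted (with $ < everything):
  sorted[0] = $qpqpqppq
  sorted[1] = ppq$qpqpq
  sorted[2] = pq$qpqpqp
  sorted[3] = pqppq$qpq
  sorted[4] = pqpqppq$q
  sorted[5] = q$qpqpqpp
  sorted[6] = qppq$qpqp
  sorted[7] = qpqppq$qp
  sorted[8] = qpqpqppq$
sorted[3] = pqppq$qpq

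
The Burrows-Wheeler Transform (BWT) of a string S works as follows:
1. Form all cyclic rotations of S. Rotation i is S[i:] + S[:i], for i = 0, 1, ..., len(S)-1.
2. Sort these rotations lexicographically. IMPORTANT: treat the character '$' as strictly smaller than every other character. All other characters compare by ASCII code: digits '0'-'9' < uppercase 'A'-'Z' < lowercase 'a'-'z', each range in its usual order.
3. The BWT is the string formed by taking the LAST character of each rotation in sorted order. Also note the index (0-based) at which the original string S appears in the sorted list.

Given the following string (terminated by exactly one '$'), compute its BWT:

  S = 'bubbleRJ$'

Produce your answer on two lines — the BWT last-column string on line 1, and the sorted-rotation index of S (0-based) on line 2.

All 9 rotations (rotation i = S[i:]+S[:i]):
  rot[0] = bubbleRJ$
  rot[1] = ubbleRJ$b
  rot[2] = bbleRJ$bu
  rot[3] = bleRJ$bub
  rot[4] = leRJ$bubb
  rot[5] = eRJ$bubbl
  rot[6] = RJ$bubble
  rot[7] = J$bubbleR
  rot[8] = $bubbleRJ
Sorted (with $ < everything):
  sorted[0] = $bubbleRJ  (last char: 'J')
  sorted[1] = J$bubbleR  (last char: 'R')
  sorted[2] = RJ$bubble  (last char: 'e')
  sorted[3] = bbleRJ$bu  (last char: 'u')
  sorted[4] = bleRJ$bub  (last char: 'b')
  sorted[5] = bubbleRJ$  (last char: '$')
  sorted[6] = eRJ$bubbl  (last char: 'l')
  sorted[7] = leRJ$bubb  (last char: 'b')
  sorted[8] = ubbleRJ$b  (last char: 'b')
Last column: JReub$lbb
Original string S is at sorted index 5

Answer: JReub$lbb
5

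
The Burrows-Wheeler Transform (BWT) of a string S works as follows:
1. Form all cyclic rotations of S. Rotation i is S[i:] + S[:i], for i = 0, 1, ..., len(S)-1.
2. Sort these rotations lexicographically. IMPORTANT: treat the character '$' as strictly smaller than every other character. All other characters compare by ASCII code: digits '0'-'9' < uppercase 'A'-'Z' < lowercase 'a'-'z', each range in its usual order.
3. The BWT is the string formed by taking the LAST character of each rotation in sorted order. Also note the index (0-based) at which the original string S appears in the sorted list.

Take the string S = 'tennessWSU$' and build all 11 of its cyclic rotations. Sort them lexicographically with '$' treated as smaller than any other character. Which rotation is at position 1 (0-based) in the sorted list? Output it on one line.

All 11 rotations (rotation i = S[i:]+S[:i]):
  rot[0] = tennessWSU$
  rot[1] = ennessWSU$t
  rot[2] = nnessWSU$te
  rot[3] = nessWSU$ten
  rot[4] = essWSU$tenn
  rot[5] = ssWSU$tenne
  rot[6] = sWSU$tennes
  rot[7] = WSU$tenness
  rot[8] = SU$tennessW
  rot[9] = U$tennessWS
  rot[10] = $tennessWSU
Sorted (with $ < everything):
  sorted[0] = $tennessWSU
  sorted[1] = SU$tennessW
  sorted[2] = U$tennessWS
  sorted[3] = WSU$tenness
  sorted[4] = ennessWSU$t
  sorted[5] = essWSU$tenn
  sorted[6] = nessWSU$ten
  sorted[7] = nnessWSU$te
  sorted[8] = sWSU$tennes
  sorted[9] = ssWSU$tenne
  sorted[10] = tennessWSU$
sorted[1] = SU$tennessW

Answer: SU$tennessW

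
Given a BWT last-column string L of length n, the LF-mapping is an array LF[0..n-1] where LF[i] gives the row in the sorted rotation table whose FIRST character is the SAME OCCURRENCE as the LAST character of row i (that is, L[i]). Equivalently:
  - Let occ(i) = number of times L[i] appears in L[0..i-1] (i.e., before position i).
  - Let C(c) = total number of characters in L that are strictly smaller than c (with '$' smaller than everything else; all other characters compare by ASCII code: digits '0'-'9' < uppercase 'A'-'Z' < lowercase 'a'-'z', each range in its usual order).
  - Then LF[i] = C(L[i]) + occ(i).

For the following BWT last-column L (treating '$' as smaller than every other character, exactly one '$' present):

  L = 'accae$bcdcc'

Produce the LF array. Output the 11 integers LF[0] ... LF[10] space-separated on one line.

Answer: 1 4 5 2 10 0 3 6 9 7 8

Derivation:
Char counts: '$':1, 'a':2, 'b':1, 'c':5, 'd':1, 'e':1
C (first-col start): C('$')=0, C('a')=1, C('b')=3, C('c')=4, C('d')=9, C('e')=10
L[0]='a': occ=0, LF[0]=C('a')+0=1+0=1
L[1]='c': occ=0, LF[1]=C('c')+0=4+0=4
L[2]='c': occ=1, LF[2]=C('c')+1=4+1=5
L[3]='a': occ=1, LF[3]=C('a')+1=1+1=2
L[4]='e': occ=0, LF[4]=C('e')+0=10+0=10
L[5]='$': occ=0, LF[5]=C('$')+0=0+0=0
L[6]='b': occ=0, LF[6]=C('b')+0=3+0=3
L[7]='c': occ=2, LF[7]=C('c')+2=4+2=6
L[8]='d': occ=0, LF[8]=C('d')+0=9+0=9
L[9]='c': occ=3, LF[9]=C('c')+3=4+3=7
L[10]='c': occ=4, LF[10]=C('c')+4=4+4=8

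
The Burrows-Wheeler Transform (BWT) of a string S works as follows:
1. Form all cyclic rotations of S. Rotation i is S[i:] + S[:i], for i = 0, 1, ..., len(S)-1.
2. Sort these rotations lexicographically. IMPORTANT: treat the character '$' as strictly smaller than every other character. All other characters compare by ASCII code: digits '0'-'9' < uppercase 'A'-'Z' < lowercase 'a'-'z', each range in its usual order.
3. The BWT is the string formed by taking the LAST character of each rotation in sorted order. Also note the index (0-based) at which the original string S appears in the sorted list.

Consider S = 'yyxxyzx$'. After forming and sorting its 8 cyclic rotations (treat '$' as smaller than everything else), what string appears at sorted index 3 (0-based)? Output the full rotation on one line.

Answer: xyzx$yyx

Derivation:
All 8 rotations (rotation i = S[i:]+S[:i]):
  rot[0] = yyxxyzx$
  rot[1] = yxxyzx$y
  rot[2] = xxyzx$yy
  rot[3] = xyzx$yyx
  rot[4] = yzx$yyxx
  rot[5] = zx$yyxxy
  rot[6] = x$yyxxyz
  rot[7] = $yyxxyzx
Sorted (with $ < everything):
  sorted[0] = $yyxxyzx
  sorted[1] = x$yyxxyz
  sorted[2] = xxyzx$yy
  sorted[3] = xyzx$yyx
  sorted[4] = yxxyzx$y
  sorted[5] = yyxxyzx$
  sorted[6] = yzx$yyxx
  sorted[7] = zx$yyxxy
sorted[3] = xyzx$yyx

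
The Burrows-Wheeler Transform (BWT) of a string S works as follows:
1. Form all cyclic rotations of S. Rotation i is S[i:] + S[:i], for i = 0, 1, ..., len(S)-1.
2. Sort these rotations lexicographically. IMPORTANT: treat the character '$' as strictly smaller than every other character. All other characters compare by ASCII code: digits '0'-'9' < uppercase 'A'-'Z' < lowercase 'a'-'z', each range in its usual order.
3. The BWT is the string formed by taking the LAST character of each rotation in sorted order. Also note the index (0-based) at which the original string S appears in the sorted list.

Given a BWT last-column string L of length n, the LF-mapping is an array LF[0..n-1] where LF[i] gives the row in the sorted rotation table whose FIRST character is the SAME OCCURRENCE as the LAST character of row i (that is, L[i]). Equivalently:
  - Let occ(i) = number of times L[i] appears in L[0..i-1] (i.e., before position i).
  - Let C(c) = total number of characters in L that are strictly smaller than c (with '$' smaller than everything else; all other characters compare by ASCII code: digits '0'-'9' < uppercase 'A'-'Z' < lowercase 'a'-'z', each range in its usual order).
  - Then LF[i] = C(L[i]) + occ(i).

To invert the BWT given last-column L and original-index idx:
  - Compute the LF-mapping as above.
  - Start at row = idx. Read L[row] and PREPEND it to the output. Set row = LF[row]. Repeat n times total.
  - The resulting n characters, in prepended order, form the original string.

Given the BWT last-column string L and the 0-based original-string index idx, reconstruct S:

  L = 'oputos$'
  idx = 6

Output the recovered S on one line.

Answer: uostpo$

Derivation:
LF mapping: 1 3 6 5 2 4 0
Walk LF starting at row 6, prepending L[row]:
  step 1: row=6, L[6]='$', prepend. Next row=LF[6]=0
  step 2: row=0, L[0]='o', prepend. Next row=LF[0]=1
  step 3: row=1, L[1]='p', prepend. Next row=LF[1]=3
  step 4: row=3, L[3]='t', prepend. Next row=LF[3]=5
  step 5: row=5, L[5]='s', prepend. Next row=LF[5]=4
  step 6: row=4, L[4]='o', prepend. Next row=LF[4]=2
  step 7: row=2, L[2]='u', prepend. Next row=LF[2]=6
Reversed output: uostpo$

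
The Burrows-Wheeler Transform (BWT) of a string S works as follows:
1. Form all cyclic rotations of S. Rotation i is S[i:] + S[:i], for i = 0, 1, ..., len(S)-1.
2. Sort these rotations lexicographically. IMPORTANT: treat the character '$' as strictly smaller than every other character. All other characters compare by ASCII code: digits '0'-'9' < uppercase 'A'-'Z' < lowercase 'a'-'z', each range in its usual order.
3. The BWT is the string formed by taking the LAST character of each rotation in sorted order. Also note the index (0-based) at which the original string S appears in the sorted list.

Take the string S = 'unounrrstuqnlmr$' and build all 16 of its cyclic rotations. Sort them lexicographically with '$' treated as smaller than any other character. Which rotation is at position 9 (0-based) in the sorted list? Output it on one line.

All 16 rotations (rotation i = S[i:]+S[:i]):
  rot[0] = unounrrstuqnlmr$
  rot[1] = nounrrstuqnlmr$u
  rot[2] = ounrrstuqnlmr$un
  rot[3] = unrrstuqnlmr$uno
  rot[4] = nrrstuqnlmr$unou
  rot[5] = rrstuqnlmr$unoun
  rot[6] = rstuqnlmr$unounr
  rot[7] = stuqnlmr$unounrr
  rot[8] = tuqnlmr$unounrrs
  rot[9] = uqnlmr$unounrrst
  rot[10] = qnlmr$unounrrstu
  rot[11] = nlmr$unounrrstuq
  rot[12] = lmr$unounrrstuqn
  rot[13] = mr$unounrrstuqnl
  rot[14] = r$unounrrstuqnlm
  rot[15] = $unounrrstuqnlmr
Sorted (with $ < everything):
  sorted[0] = $unounrrstuqnlmr
  sorted[1] = lmr$unounrrstuqn
  sorted[2] = mr$unounrrstuqnl
  sorted[3] = nlmr$unounrrstuq
  sorted[4] = nounrrstuqnlmr$u
  sorted[5] = nrrstuqnlmr$unou
  sorted[6] = ounrrstuqnlmr$un
  sorted[7] = qnlmr$unounrrstu
  sorted[8] = r$unounrrstuqnlm
  sorted[9] = rrstuqnlmr$unoun
  sorted[10] = rstuqnlmr$unounr
  sorted[11] = stuqnlmr$unounrr
  sorted[12] = tuqnlmr$unounrrs
  sorted[13] = unounrrstuqnlmr$
  sorted[14] = unrrstuqnlmr$uno
  sorted[15] = uqnlmr$unounrrst
sorted[9] = rrstuqnlmr$unoun

Answer: rrstuqnlmr$unoun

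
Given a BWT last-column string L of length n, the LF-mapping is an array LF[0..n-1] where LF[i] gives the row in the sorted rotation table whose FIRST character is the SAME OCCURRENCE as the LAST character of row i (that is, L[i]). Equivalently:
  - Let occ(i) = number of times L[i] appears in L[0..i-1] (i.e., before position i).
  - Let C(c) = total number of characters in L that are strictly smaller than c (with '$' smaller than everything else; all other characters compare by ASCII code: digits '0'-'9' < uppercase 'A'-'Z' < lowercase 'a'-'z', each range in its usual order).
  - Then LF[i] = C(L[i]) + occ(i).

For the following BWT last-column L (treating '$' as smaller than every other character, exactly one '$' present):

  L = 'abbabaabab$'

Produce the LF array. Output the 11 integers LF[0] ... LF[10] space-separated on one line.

Answer: 1 6 7 2 8 3 4 9 5 10 0

Derivation:
Char counts: '$':1, 'a':5, 'b':5
C (first-col start): C('$')=0, C('a')=1, C('b')=6
L[0]='a': occ=0, LF[0]=C('a')+0=1+0=1
L[1]='b': occ=0, LF[1]=C('b')+0=6+0=6
L[2]='b': occ=1, LF[2]=C('b')+1=6+1=7
L[3]='a': occ=1, LF[3]=C('a')+1=1+1=2
L[4]='b': occ=2, LF[4]=C('b')+2=6+2=8
L[5]='a': occ=2, LF[5]=C('a')+2=1+2=3
L[6]='a': occ=3, LF[6]=C('a')+3=1+3=4
L[7]='b': occ=3, LF[7]=C('b')+3=6+3=9
L[8]='a': occ=4, LF[8]=C('a')+4=1+4=5
L[9]='b': occ=4, LF[9]=C('b')+4=6+4=10
L[10]='$': occ=0, LF[10]=C('$')+0=0+0=0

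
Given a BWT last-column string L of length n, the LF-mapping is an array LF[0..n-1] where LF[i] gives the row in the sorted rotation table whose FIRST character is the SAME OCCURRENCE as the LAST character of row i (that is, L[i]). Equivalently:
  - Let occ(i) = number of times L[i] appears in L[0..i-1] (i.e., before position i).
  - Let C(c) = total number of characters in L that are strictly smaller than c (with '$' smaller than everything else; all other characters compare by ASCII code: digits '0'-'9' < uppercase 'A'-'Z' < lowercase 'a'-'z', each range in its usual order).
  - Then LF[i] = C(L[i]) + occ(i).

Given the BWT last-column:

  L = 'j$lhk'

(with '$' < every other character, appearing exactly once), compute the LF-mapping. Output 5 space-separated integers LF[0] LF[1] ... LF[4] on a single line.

Answer: 2 0 4 1 3

Derivation:
Char counts: '$':1, 'h':1, 'j':1, 'k':1, 'l':1
C (first-col start): C('$')=0, C('h')=1, C('j')=2, C('k')=3, C('l')=4
L[0]='j': occ=0, LF[0]=C('j')+0=2+0=2
L[1]='$': occ=0, LF[1]=C('$')+0=0+0=0
L[2]='l': occ=0, LF[2]=C('l')+0=4+0=4
L[3]='h': occ=0, LF[3]=C('h')+0=1+0=1
L[4]='k': occ=0, LF[4]=C('k')+0=3+0=3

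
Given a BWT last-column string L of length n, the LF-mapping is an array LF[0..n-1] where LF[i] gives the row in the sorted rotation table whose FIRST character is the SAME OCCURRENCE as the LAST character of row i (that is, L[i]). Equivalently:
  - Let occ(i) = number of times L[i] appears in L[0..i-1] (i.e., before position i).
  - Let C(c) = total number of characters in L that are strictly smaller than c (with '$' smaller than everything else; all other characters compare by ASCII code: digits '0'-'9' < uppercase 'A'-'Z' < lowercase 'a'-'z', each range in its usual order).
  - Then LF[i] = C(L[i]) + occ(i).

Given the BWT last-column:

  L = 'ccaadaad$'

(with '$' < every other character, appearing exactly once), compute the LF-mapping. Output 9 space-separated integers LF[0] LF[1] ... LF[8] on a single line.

Answer: 5 6 1 2 7 3 4 8 0

Derivation:
Char counts: '$':1, 'a':4, 'c':2, 'd':2
C (first-col start): C('$')=0, C('a')=1, C('c')=5, C('d')=7
L[0]='c': occ=0, LF[0]=C('c')+0=5+0=5
L[1]='c': occ=1, LF[1]=C('c')+1=5+1=6
L[2]='a': occ=0, LF[2]=C('a')+0=1+0=1
L[3]='a': occ=1, LF[3]=C('a')+1=1+1=2
L[4]='d': occ=0, LF[4]=C('d')+0=7+0=7
L[5]='a': occ=2, LF[5]=C('a')+2=1+2=3
L[6]='a': occ=3, LF[6]=C('a')+3=1+3=4
L[7]='d': occ=1, LF[7]=C('d')+1=7+1=8
L[8]='$': occ=0, LF[8]=C('$')+0=0+0=0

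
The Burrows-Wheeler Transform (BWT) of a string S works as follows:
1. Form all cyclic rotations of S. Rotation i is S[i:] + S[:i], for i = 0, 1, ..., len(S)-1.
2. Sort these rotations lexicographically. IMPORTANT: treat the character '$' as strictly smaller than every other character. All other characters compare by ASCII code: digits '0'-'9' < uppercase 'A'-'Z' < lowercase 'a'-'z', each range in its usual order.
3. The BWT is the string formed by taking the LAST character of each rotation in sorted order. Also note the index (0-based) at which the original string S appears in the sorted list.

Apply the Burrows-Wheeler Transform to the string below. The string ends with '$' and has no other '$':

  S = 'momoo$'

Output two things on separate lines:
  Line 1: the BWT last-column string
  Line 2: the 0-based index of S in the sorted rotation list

Answer: o$oomm
1

Derivation:
All 6 rotations (rotation i = S[i:]+S[:i]):
  rot[0] = momoo$
  rot[1] = omoo$m
  rot[2] = moo$mo
  rot[3] = oo$mom
  rot[4] = o$momo
  rot[5] = $momoo
Sorted (with $ < everything):
  sorted[0] = $momoo  (last char: 'o')
  sorted[1] = momoo$  (last char: '$')
  sorted[2] = moo$mo  (last char: 'o')
  sorted[3] = o$momo  (last char: 'o')
  sorted[4] = omoo$m  (last char: 'm')
  sorted[5] = oo$mom  (last char: 'm')
Last column: o$oomm
Original string S is at sorted index 1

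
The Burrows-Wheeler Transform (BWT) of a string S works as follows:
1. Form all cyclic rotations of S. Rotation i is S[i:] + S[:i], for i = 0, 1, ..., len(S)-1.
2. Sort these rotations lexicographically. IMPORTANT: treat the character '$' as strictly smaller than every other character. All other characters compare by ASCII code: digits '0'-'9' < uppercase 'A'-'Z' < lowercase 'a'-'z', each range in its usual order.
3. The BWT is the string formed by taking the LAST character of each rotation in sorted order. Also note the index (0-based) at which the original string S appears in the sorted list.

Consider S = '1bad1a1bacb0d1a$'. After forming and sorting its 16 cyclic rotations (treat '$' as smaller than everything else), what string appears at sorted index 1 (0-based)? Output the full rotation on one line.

All 16 rotations (rotation i = S[i:]+S[:i]):
  rot[0] = 1bad1a1bacb0d1a$
  rot[1] = bad1a1bacb0d1a$1
  rot[2] = ad1a1bacb0d1a$1b
  rot[3] = d1a1bacb0d1a$1ba
  rot[4] = 1a1bacb0d1a$1bad
  rot[5] = a1bacb0d1a$1bad1
  rot[6] = 1bacb0d1a$1bad1a
  rot[7] = bacb0d1a$1bad1a1
  rot[8] = acb0d1a$1bad1a1b
  rot[9] = cb0d1a$1bad1a1ba
  rot[10] = b0d1a$1bad1a1bac
  rot[11] = 0d1a$1bad1a1bacb
  rot[12] = d1a$1bad1a1bacb0
  rot[13] = 1a$1bad1a1bacb0d
  rot[14] = a$1bad1a1bacb0d1
  rot[15] = $1bad1a1bacb0d1a
Sorted (with $ < everything):
  sorted[0] = $1bad1a1bacb0d1a
  sorted[1] = 0d1a$1bad1a1bacb
  sorted[2] = 1a$1bad1a1bacb0d
  sorted[3] = 1a1bacb0d1a$1bad
  sorted[4] = 1bacb0d1a$1bad1a
  sorted[5] = 1bad1a1bacb0d1a$
  sorted[6] = a$1bad1a1bacb0d1
  sorted[7] = a1bacb0d1a$1bad1
  sorted[8] = acb0d1a$1bad1a1b
  sorted[9] = ad1a1bacb0d1a$1b
  sorted[10] = b0d1a$1bad1a1bac
  sorted[11] = bacb0d1a$1bad1a1
  sorted[12] = bad1a1bacb0d1a$1
  sorted[13] = cb0d1a$1bad1a1ba
  sorted[14] = d1a$1bad1a1bacb0
  sorted[15] = d1a1bacb0d1a$1ba
sorted[1] = 0d1a$1bad1a1bacb

Answer: 0d1a$1bad1a1bacb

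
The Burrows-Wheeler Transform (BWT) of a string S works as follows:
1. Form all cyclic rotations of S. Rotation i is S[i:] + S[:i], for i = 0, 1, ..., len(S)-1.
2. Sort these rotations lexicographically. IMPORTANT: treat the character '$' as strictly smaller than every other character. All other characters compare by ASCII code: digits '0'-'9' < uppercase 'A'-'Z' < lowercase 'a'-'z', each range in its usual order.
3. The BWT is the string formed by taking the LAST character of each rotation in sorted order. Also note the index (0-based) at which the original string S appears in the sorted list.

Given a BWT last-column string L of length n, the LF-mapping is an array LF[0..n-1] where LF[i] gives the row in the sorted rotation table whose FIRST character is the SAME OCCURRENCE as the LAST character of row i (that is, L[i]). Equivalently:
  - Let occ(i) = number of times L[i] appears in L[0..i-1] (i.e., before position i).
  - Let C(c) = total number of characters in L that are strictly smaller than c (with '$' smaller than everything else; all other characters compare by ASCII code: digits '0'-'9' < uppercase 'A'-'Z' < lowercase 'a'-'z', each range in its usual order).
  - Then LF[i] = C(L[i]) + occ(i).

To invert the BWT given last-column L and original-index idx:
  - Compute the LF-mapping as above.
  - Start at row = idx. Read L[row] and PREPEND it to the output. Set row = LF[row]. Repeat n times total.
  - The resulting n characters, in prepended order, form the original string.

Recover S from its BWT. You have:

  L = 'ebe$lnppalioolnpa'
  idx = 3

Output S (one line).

Answer: balloonpineapple$

Derivation:
LF mapping: 4 3 5 0 7 10 14 15 1 8 6 12 13 9 11 16 2
Walk LF starting at row 3, prepending L[row]:
  step 1: row=3, L[3]='$', prepend. Next row=LF[3]=0
  step 2: row=0, L[0]='e', prepend. Next row=LF[0]=4
  step 3: row=4, L[4]='l', prepend. Next row=LF[4]=7
  step 4: row=7, L[7]='p', prepend. Next row=LF[7]=15
  step 5: row=15, L[15]='p', prepend. Next row=LF[15]=16
  step 6: row=16, L[16]='a', prepend. Next row=LF[16]=2
  step 7: row=2, L[2]='e', prepend. Next row=LF[2]=5
  step 8: row=5, L[5]='n', prepend. Next row=LF[5]=10
  step 9: row=10, L[10]='i', prepend. Next row=LF[10]=6
  step 10: row=6, L[6]='p', prepend. Next row=LF[6]=14
  step 11: row=14, L[14]='n', prepend. Next row=LF[14]=11
  step 12: row=11, L[11]='o', prepend. Next row=LF[11]=12
  step 13: row=12, L[12]='o', prepend. Next row=LF[12]=13
  step 14: row=13, L[13]='l', prepend. Next row=LF[13]=9
  step 15: row=9, L[9]='l', prepend. Next row=LF[9]=8
  step 16: row=8, L[8]='a', prepend. Next row=LF[8]=1
  step 17: row=1, L[1]='b', prepend. Next row=LF[1]=3
Reversed output: balloonpineapple$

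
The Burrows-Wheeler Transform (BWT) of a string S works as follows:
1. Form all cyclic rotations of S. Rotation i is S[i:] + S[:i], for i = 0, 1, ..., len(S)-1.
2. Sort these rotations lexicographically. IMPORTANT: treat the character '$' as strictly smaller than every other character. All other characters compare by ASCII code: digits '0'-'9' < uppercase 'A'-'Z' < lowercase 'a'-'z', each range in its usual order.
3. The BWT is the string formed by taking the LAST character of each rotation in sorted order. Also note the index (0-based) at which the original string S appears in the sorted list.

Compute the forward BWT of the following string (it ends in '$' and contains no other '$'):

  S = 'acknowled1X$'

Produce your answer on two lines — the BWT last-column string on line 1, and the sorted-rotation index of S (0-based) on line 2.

Answer: Xd1$aelcwkno
3

Derivation:
All 12 rotations (rotation i = S[i:]+S[:i]):
  rot[0] = acknowled1X$
  rot[1] = cknowled1X$a
  rot[2] = knowled1X$ac
  rot[3] = nowled1X$ack
  rot[4] = owled1X$ackn
  rot[5] = wled1X$ackno
  rot[6] = led1X$acknow
  rot[7] = ed1X$acknowl
  rot[8] = d1X$acknowle
  rot[9] = 1X$acknowled
  rot[10] = X$acknowled1
  rot[11] = $acknowled1X
Sorted (with $ < everything):
  sorted[0] = $acknowled1X  (last char: 'X')
  sorted[1] = 1X$acknowled  (last char: 'd')
  sorted[2] = X$acknowled1  (last char: '1')
  sorted[3] = acknowled1X$  (last char: '$')
  sorted[4] = cknowled1X$a  (last char: 'a')
  sorted[5] = d1X$acknowle  (last char: 'e')
  sorted[6] = ed1X$acknowl  (last char: 'l')
  sorted[7] = knowled1X$ac  (last char: 'c')
  sorted[8] = led1X$acknow  (last char: 'w')
  sorted[9] = nowled1X$ack  (last char: 'k')
  sorted[10] = owled1X$ackn  (last char: 'n')
  sorted[11] = wled1X$ackno  (last char: 'o')
Last column: Xd1$aelcwkno
Original string S is at sorted index 3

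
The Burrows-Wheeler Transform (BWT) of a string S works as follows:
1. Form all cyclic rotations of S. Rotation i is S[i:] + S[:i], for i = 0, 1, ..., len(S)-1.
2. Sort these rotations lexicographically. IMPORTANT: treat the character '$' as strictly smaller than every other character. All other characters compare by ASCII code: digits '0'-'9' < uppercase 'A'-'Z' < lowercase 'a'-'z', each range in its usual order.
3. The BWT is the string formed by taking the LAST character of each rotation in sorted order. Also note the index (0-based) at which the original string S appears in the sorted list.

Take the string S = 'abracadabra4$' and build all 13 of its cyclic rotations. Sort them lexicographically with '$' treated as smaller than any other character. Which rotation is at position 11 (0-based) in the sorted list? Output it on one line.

All 13 rotations (rotation i = S[i:]+S[:i]):
  rot[0] = abracadabra4$
  rot[1] = bracadabra4$a
  rot[2] = racadabra4$ab
  rot[3] = acadabra4$abr
  rot[4] = cadabra4$abra
  rot[5] = adabra4$abrac
  rot[6] = dabra4$abraca
  rot[7] = abra4$abracad
  rot[8] = bra4$abracada
  rot[9] = ra4$abracadab
  rot[10] = a4$abracadabr
  rot[11] = 4$abracadabra
  rot[12] = $abracadabra4
Sorted (with $ < everything):
  sorted[0] = $abracadabra4
  sorted[1] = 4$abracadabra
  sorted[2] = a4$abracadabr
  sorted[3] = abra4$abracad
  sorted[4] = abracadabra4$
  sorted[5] = acadabra4$abr
  sorted[6] = adabra4$abrac
  sorted[7] = bra4$abracada
  sorted[8] = bracadabra4$a
  sorted[9] = cadabra4$abra
  sorted[10] = dabra4$abraca
  sorted[11] = ra4$abracadab
  sorted[12] = racadabra4$ab
sorted[11] = ra4$abracadab

Answer: ra4$abracadab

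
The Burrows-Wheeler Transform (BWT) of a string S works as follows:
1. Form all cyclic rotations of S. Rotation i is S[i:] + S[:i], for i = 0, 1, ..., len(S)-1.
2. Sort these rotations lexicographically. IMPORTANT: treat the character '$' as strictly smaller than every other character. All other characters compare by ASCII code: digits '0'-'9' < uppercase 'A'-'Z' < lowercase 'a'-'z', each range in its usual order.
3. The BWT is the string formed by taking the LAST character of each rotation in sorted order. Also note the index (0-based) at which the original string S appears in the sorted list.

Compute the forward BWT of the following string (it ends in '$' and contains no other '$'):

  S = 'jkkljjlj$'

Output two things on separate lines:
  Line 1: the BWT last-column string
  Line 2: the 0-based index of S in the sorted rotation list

All 9 rotations (rotation i = S[i:]+S[:i]):
  rot[0] = jkkljjlj$
  rot[1] = kkljjlj$j
  rot[2] = kljjlj$jk
  rot[3] = ljjlj$jkk
  rot[4] = jjlj$jkkl
  rot[5] = jlj$jkklj
  rot[6] = lj$jkkljj
  rot[7] = j$jkkljjl
  rot[8] = $jkkljjlj
Sorted (with $ < everything):
  sorted[0] = $jkkljjlj  (last char: 'j')
  sorted[1] = j$jkkljjl  (last char: 'l')
  sorted[2] = jjlj$jkkl  (last char: 'l')
  sorted[3] = jkkljjlj$  (last char: '$')
  sorted[4] = jlj$jkklj  (last char: 'j')
  sorted[5] = kkljjlj$j  (last char: 'j')
  sorted[6] = kljjlj$jk  (last char: 'k')
  sorted[7] = lj$jkkljj  (last char: 'j')
  sorted[8] = ljjlj$jkk  (last char: 'k')
Last column: jll$jjkjk
Original string S is at sorted index 3

Answer: jll$jjkjk
3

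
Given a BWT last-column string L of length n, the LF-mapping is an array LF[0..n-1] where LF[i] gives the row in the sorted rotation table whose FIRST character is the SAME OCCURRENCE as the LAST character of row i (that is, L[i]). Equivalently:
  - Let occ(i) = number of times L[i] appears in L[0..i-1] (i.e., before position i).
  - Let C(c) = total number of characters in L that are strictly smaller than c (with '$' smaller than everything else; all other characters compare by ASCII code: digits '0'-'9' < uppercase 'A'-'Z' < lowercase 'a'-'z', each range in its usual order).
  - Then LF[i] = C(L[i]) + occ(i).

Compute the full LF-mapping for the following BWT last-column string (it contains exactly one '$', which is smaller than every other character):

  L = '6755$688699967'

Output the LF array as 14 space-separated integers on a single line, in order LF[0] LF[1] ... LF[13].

Char counts: '$':1, '5':2, '6':4, '7':2, '8':2, '9':3
C (first-col start): C('$')=0, C('5')=1, C('6')=3, C('7')=7, C('8')=9, C('9')=11
L[0]='6': occ=0, LF[0]=C('6')+0=3+0=3
L[1]='7': occ=0, LF[1]=C('7')+0=7+0=7
L[2]='5': occ=0, LF[2]=C('5')+0=1+0=1
L[3]='5': occ=1, LF[3]=C('5')+1=1+1=2
L[4]='$': occ=0, LF[4]=C('$')+0=0+0=0
L[5]='6': occ=1, LF[5]=C('6')+1=3+1=4
L[6]='8': occ=0, LF[6]=C('8')+0=9+0=9
L[7]='8': occ=1, LF[7]=C('8')+1=9+1=10
L[8]='6': occ=2, LF[8]=C('6')+2=3+2=5
L[9]='9': occ=0, LF[9]=C('9')+0=11+0=11
L[10]='9': occ=1, LF[10]=C('9')+1=11+1=12
L[11]='9': occ=2, LF[11]=C('9')+2=11+2=13
L[12]='6': occ=3, LF[12]=C('6')+3=3+3=6
L[13]='7': occ=1, LF[13]=C('7')+1=7+1=8

Answer: 3 7 1 2 0 4 9 10 5 11 12 13 6 8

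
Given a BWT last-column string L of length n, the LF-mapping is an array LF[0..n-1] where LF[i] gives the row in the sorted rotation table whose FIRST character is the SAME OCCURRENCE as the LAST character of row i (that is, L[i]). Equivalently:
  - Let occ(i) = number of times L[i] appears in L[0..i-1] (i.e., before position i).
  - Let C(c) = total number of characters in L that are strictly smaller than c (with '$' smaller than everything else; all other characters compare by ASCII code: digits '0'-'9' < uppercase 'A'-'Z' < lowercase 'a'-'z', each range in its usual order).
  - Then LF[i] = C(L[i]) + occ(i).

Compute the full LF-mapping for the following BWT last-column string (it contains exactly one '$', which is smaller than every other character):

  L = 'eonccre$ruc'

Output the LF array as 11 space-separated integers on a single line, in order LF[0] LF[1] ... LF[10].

Char counts: '$':1, 'c':3, 'e':2, 'n':1, 'o':1, 'r':2, 'u':1
C (first-col start): C('$')=0, C('c')=1, C('e')=4, C('n')=6, C('o')=7, C('r')=8, C('u')=10
L[0]='e': occ=0, LF[0]=C('e')+0=4+0=4
L[1]='o': occ=0, LF[1]=C('o')+0=7+0=7
L[2]='n': occ=0, LF[2]=C('n')+0=6+0=6
L[3]='c': occ=0, LF[3]=C('c')+0=1+0=1
L[4]='c': occ=1, LF[4]=C('c')+1=1+1=2
L[5]='r': occ=0, LF[5]=C('r')+0=8+0=8
L[6]='e': occ=1, LF[6]=C('e')+1=4+1=5
L[7]='$': occ=0, LF[7]=C('$')+0=0+0=0
L[8]='r': occ=1, LF[8]=C('r')+1=8+1=9
L[9]='u': occ=0, LF[9]=C('u')+0=10+0=10
L[10]='c': occ=2, LF[10]=C('c')+2=1+2=3

Answer: 4 7 6 1 2 8 5 0 9 10 3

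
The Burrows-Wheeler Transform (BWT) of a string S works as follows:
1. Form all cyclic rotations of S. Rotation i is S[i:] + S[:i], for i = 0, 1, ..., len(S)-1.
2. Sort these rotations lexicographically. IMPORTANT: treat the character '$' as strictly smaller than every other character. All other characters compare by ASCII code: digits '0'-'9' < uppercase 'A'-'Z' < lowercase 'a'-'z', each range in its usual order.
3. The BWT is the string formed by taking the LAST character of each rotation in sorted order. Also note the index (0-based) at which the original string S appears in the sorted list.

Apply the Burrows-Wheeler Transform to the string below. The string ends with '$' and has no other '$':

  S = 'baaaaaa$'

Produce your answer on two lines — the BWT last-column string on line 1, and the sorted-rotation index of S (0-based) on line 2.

All 8 rotations (rotation i = S[i:]+S[:i]):
  rot[0] = baaaaaa$
  rot[1] = aaaaaa$b
  rot[2] = aaaaa$ba
  rot[3] = aaaa$baa
  rot[4] = aaa$baaa
  rot[5] = aa$baaaa
  rot[6] = a$baaaaa
  rot[7] = $baaaaaa
Sorted (with $ < everything):
  sorted[0] = $baaaaaa  (last char: 'a')
  sorted[1] = a$baaaaa  (last char: 'a')
  sorted[2] = aa$baaaa  (last char: 'a')
  sorted[3] = aaa$baaa  (last char: 'a')
  sorted[4] = aaaa$baa  (last char: 'a')
  sorted[5] = aaaaa$ba  (last char: 'a')
  sorted[6] = aaaaaa$b  (last char: 'b')
  sorted[7] = baaaaaa$  (last char: '$')
Last column: aaaaaab$
Original string S is at sorted index 7

Answer: aaaaaab$
7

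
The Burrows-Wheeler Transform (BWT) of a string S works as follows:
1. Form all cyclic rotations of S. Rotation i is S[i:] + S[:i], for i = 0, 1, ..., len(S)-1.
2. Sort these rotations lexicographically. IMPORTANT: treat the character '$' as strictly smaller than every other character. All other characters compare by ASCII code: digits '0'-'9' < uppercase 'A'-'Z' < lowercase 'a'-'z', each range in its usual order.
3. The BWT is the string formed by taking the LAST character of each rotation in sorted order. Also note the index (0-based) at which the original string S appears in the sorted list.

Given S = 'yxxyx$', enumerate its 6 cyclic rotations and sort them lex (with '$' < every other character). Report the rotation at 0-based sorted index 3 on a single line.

All 6 rotations (rotation i = S[i:]+S[:i]):
  rot[0] = yxxyx$
  rot[1] = xxyx$y
  rot[2] = xyx$yx
  rot[3] = yx$yxx
  rot[4] = x$yxxy
  rot[5] = $yxxyx
Sorted (with $ < everything):
  sorted[0] = $yxxyx
  sorted[1] = x$yxxy
  sorted[2] = xxyx$y
  sorted[3] = xyx$yx
  sorted[4] = yx$yxx
  sorted[5] = yxxyx$
sorted[3] = xyx$yx

Answer: xyx$yx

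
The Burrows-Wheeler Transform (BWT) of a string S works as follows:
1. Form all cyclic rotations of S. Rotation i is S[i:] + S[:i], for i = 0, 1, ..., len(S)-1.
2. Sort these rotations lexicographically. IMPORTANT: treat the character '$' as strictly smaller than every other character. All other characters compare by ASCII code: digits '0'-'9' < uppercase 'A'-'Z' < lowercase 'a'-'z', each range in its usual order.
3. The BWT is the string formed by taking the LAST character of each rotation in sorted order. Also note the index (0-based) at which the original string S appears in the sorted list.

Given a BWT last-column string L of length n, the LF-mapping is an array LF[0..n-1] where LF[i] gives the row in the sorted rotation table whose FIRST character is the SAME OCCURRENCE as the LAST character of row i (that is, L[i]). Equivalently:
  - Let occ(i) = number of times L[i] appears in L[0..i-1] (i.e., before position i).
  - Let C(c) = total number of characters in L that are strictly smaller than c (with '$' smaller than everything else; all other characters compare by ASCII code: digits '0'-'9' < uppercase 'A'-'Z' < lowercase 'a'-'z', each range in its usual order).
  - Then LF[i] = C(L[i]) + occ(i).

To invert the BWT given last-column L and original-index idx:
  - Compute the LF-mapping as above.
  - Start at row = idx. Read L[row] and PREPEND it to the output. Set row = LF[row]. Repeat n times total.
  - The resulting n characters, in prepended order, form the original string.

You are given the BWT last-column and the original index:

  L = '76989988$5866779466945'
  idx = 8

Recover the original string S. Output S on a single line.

LF mapping: 10 5 17 13 18 19 14 15 0 3 16 6 7 11 12 20 1 8 9 21 2 4
Walk LF starting at row 8, prepending L[row]:
  step 1: row=8, L[8]='$', prepend. Next row=LF[8]=0
  step 2: row=0, L[0]='7', prepend. Next row=LF[0]=10
  step 3: row=10, L[10]='8', prepend. Next row=LF[10]=16
  step 4: row=16, L[16]='4', prepend. Next row=LF[16]=1
  step 5: row=1, L[1]='6', prepend. Next row=LF[1]=5
  step 6: row=5, L[5]='9', prepend. Next row=LF[5]=19
  step 7: row=19, L[19]='9', prepend. Next row=LF[19]=21
  step 8: row=21, L[21]='5', prepend. Next row=LF[21]=4
  step 9: row=4, L[4]='9', prepend. Next row=LF[4]=18
  step 10: row=18, L[18]='6', prepend. Next row=LF[18]=9
  step 11: row=9, L[9]='5', prepend. Next row=LF[9]=3
  step 12: row=3, L[3]='8', prepend. Next row=LF[3]=13
  step 13: row=13, L[13]='7', prepend. Next row=LF[13]=11
  step 14: row=11, L[11]='6', prepend. Next row=LF[11]=6
  step 15: row=6, L[6]='8', prepend. Next row=LF[6]=14
  step 16: row=14, L[14]='7', prepend. Next row=LF[14]=12
  step 17: row=12, L[12]='6', prepend. Next row=LF[12]=7
  step 18: row=7, L[7]='8', prepend. Next row=LF[7]=15
  step 19: row=15, L[15]='9', prepend. Next row=LF[15]=20
  step 20: row=20, L[20]='4', prepend. Next row=LF[20]=2
  step 21: row=2, L[2]='9', prepend. Next row=LF[2]=17
  step 22: row=17, L[17]='6', prepend. Next row=LF[17]=8
Reversed output: 694986786785695996487$

Answer: 694986786785695996487$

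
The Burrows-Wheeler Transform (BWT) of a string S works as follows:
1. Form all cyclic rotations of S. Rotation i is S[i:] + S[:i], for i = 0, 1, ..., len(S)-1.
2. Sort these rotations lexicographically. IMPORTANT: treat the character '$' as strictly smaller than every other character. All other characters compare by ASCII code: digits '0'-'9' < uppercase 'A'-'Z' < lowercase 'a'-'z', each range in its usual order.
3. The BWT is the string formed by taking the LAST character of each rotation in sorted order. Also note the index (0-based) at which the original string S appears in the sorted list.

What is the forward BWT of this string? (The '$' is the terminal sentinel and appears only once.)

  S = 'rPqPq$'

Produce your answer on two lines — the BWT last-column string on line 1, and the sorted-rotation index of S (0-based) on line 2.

Answer: qqrPP$
5

Derivation:
All 6 rotations (rotation i = S[i:]+S[:i]):
  rot[0] = rPqPq$
  rot[1] = PqPq$r
  rot[2] = qPq$rP
  rot[3] = Pq$rPq
  rot[4] = q$rPqP
  rot[5] = $rPqPq
Sorted (with $ < everything):
  sorted[0] = $rPqPq  (last char: 'q')
  sorted[1] = Pq$rPq  (last char: 'q')
  sorted[2] = PqPq$r  (last char: 'r')
  sorted[3] = q$rPqP  (last char: 'P')
  sorted[4] = qPq$rP  (last char: 'P')
  sorted[5] = rPqPq$  (last char: '$')
Last column: qqrPP$
Original string S is at sorted index 5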